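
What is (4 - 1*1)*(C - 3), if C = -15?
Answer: -54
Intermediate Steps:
(4 - 1*1)*(C - 3) = (4 - 1*1)*(-15 - 3) = (4 - 1)*(-18) = 3*(-18) = -54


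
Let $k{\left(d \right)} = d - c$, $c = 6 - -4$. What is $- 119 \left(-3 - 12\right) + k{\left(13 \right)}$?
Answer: $1788$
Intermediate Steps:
$c = 10$ ($c = 6 + 4 = 10$)
$k{\left(d \right)} = -10 + d$ ($k{\left(d \right)} = d - 10 = -10 + d$)
$- 119 \left(-3 - 12\right) + k{\left(13 \right)} = - 119 \left(-3 - 12\right) + \left(-10 + 13\right) = - 119 \left(-3 - 12\right) + 3 = \left(-119\right) \left(-15\right) + 3 = 1785 + 3 = 1788$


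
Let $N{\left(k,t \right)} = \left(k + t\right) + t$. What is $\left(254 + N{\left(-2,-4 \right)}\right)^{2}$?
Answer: $59536$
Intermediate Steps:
$N{\left(k,t \right)} = k + 2 t$
$\left(254 + N{\left(-2,-4 \right)}\right)^{2} = \left(254 + \left(-2 + 2 \left(-4\right)\right)\right)^{2} = \left(254 - 10\right)^{2} = 244^{2} = 59536$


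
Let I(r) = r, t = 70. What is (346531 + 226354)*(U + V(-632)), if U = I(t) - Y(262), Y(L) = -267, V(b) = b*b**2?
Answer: -144616586465435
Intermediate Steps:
V(b) = b**3
U = 337 (U = 70 - 1*(-267) = 70 + 267 = 337)
(346531 + 226354)*(U + V(-632)) = (346531 + 226354)*(337 + (-632)**3) = 572885*(337 - 252435968) = 572885*(-252435631) = -144616586465435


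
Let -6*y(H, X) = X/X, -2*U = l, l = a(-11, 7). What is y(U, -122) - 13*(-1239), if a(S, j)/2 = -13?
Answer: 96641/6 ≈ 16107.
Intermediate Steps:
a(S, j) = -26 (a(S, j) = 2*(-13) = -26)
l = -26
U = 13 (U = -½*(-26) = 13)
y(H, X) = -⅙ (y(H, X) = -X/(6*X) = -⅙*1 = -⅙)
y(U, -122) - 13*(-1239) = -⅙ - 13*(-1239) = -⅙ - 1*(-16107) = -⅙ + 16107 = 96641/6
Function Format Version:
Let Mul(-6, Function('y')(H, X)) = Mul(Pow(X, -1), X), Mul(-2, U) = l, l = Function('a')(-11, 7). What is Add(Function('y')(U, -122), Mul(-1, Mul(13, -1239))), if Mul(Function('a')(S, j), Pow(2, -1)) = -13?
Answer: Rational(96641, 6) ≈ 16107.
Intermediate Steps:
Function('a')(S, j) = -26 (Function('a')(S, j) = Mul(2, -13) = -26)
l = -26
U = 13 (U = Mul(Rational(-1, 2), -26) = 13)
Function('y')(H, X) = Rational(-1, 6) (Function('y')(H, X) = Mul(Rational(-1, 6), Mul(Pow(X, -1), X)) = Mul(Rational(-1, 6), 1) = Rational(-1, 6))
Add(Function('y')(U, -122), Mul(-1, Mul(13, -1239))) = Add(Rational(-1, 6), Mul(-1, Mul(13, -1239))) = Add(Rational(-1, 6), Mul(-1, -16107)) = Add(Rational(-1, 6), 16107) = Rational(96641, 6)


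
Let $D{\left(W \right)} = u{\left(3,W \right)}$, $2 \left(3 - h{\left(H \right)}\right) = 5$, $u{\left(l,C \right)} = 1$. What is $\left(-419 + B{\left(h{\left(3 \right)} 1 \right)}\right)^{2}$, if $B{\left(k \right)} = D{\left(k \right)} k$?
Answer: $\frac{700569}{4} \approx 1.7514 \cdot 10^{5}$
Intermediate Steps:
$h{\left(H \right)} = \frac{1}{2}$ ($h{\left(H \right)} = 3 - \frac{5}{2} = \frac{1}{2}$)
$D{\left(W \right)} = 1$
$B{\left(k \right)} = k$ ($B{\left(k \right)} = 1 k = k$)
$\left(-419 + B{\left(h{\left(3 \right)} 1 \right)}\right)^{2} = \left(-419 + \frac{1}{2} \cdot 1\right)^{2} = \left(-419 + \frac{1}{2}\right)^{2} = \left(- \frac{837}{2}\right)^{2} = \frac{700569}{4}$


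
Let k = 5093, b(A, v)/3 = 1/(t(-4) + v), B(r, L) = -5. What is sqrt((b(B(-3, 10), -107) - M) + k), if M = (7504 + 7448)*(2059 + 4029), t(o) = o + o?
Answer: 2*I*sqrt(300943745755)/115 ≈ 9540.6*I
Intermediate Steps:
t(o) = 2*o
b(A, v) = 3/(-8 + v) (b(A, v) = 3/(2*(-4) + v) = 3/(-8 + v))
M = 91027776 (M = 14952*6088 = 91027776)
sqrt((b(B(-3, 10), -107) - M) + k) = sqrt((3/(-8 - 107) - 1*91027776) + 5093) = sqrt((3/(-115) - 91027776) + 5093) = sqrt((3*(-1/115) - 91027776) + 5093) = sqrt((-3/115 - 91027776) + 5093) = sqrt(-10468194243/115 + 5093) = sqrt(-10467608548/115) = 2*I*sqrt(300943745755)/115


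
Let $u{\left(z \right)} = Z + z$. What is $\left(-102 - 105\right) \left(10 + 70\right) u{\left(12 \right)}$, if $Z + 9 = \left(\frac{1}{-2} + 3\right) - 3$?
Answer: $-41400$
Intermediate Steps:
$Z = - \frac{19}{2}$ ($Z = -9 + \left(\left(\frac{1}{-2} + 3\right) - 3\right) = -9 + \left(\left(- \frac{1}{2} + 3\right) - 3\right) = -9 + \left(\frac{5}{2} - 3\right) = -9 - \frac{1}{2} = - \frac{19}{2} \approx -9.5$)
$u{\left(z \right)} = - \frac{19}{2} + z$
$\left(-102 - 105\right) \left(10 + 70\right) u{\left(12 \right)} = \left(-102 - 105\right) \left(10 + 70\right) \left(- \frac{19}{2} + 12\right) = \left(-207\right) 80 \cdot \frac{5}{2} = \left(-16560\right) \frac{5}{2} = -41400$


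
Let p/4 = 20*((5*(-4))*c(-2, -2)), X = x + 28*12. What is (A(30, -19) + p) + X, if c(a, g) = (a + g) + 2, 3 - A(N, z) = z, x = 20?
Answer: 3578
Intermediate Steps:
A(N, z) = 3 - z
c(a, g) = 2 + a + g
X = 356 (X = 20 + 28*12 = 20 + 336 = 356)
p = 3200 (p = 4*(20*((5*(-4))*(2 - 2 - 2))) = 4*(20*(-20*(-2))) = 4*(20*40) = 4*800 = 3200)
(A(30, -19) + p) + X = ((3 - 1*(-19)) + 3200) + 356 = ((3 + 19) + 3200) + 356 = (22 + 3200) + 356 = 3222 + 356 = 3578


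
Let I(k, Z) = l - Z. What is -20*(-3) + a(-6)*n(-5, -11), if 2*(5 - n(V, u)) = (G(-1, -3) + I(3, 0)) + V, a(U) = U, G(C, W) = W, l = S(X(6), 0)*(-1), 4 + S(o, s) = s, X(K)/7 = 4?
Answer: 18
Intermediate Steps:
X(K) = 28 (X(K) = 7*4 = 28)
S(o, s) = -4 + s
l = 4 (l = (-4 + 0)*(-1) = -4*(-1) = 4)
I(k, Z) = 4 - Z
n(V, u) = 9/2 - V/2 (n(V, u) = 5 - ((-3 + (4 - 1*0)) + V)/2 = 5 - ((-3 + (4 + 0)) + V)/2 = 5 - ((-3 + 4) + V)/2 = 5 - (1 + V)/2 = 5 + (-1/2 - V/2) = 9/2 - V/2)
-20*(-3) + a(-6)*n(-5, -11) = -20*(-3) - 6*(9/2 - 1/2*(-5)) = 60 - 6*(9/2 + 5/2) = 60 - 6*7 = 60 - 42 = 18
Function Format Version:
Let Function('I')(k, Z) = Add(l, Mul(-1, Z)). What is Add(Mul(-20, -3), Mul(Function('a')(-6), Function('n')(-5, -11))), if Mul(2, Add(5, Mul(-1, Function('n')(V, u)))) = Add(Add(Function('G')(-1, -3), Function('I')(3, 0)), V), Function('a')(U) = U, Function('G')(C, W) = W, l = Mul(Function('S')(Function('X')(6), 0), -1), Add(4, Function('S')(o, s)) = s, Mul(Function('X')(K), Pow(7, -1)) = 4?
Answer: 18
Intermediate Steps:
Function('X')(K) = 28 (Function('X')(K) = Mul(7, 4) = 28)
Function('S')(o, s) = Add(-4, s)
l = 4 (l = Mul(Add(-4, 0), -1) = Mul(-4, -1) = 4)
Function('I')(k, Z) = Add(4, Mul(-1, Z))
Function('n')(V, u) = Add(Rational(9, 2), Mul(Rational(-1, 2), V)) (Function('n')(V, u) = Add(5, Mul(Rational(-1, 2), Add(Add(-3, Add(4, Mul(-1, 0))), V))) = Add(5, Mul(Rational(-1, 2), Add(Add(-3, Add(4, 0)), V))) = Add(5, Mul(Rational(-1, 2), Add(Add(-3, 4), V))) = Add(5, Mul(Rational(-1, 2), Add(1, V))) = Add(5, Add(Rational(-1, 2), Mul(Rational(-1, 2), V))) = Add(Rational(9, 2), Mul(Rational(-1, 2), V)))
Add(Mul(-20, -3), Mul(Function('a')(-6), Function('n')(-5, -11))) = Add(Mul(-20, -3), Mul(-6, Add(Rational(9, 2), Mul(Rational(-1, 2), -5)))) = Add(60, Mul(-6, Add(Rational(9, 2), Rational(5, 2)))) = Add(60, Mul(-6, 7)) = Add(60, -42) = 18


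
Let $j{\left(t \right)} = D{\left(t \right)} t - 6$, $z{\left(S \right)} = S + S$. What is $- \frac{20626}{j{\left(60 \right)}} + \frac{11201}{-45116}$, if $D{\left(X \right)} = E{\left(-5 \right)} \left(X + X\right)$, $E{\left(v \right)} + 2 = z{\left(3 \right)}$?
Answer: $- \frac{626542105}{649535052} \approx -0.9646$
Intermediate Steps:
$z{\left(S \right)} = 2 S$
$E{\left(v \right)} = 4$ ($E{\left(v \right)} = -2 + 2 \cdot 3 = -2 + 6 = 4$)
$D{\left(X \right)} = 8 X$ ($D{\left(X \right)} = 4 \left(X + X\right) = 4 \cdot 2 X = 8 X$)
$j{\left(t \right)} = -6 + 8 t^{2}$ ($j{\left(t \right)} = 8 t t - 6 = 8 t^{2} - 6 = -6 + 8 t^{2}$)
$- \frac{20626}{j{\left(60 \right)}} + \frac{11201}{-45116} = - \frac{20626}{-6 + 8 \cdot 60^{2}} + \frac{11201}{-45116} = - \frac{20626}{-6 + 8 \cdot 3600} + 11201 \left(- \frac{1}{45116}\right) = - \frac{20626}{-6 + 28800} - \frac{11201}{45116} = - \frac{20626}{28794} - \frac{11201}{45116} = \left(-20626\right) \frac{1}{28794} - \frac{11201}{45116} = - \frac{10313}{14397} - \frac{11201}{45116} = - \frac{626542105}{649535052}$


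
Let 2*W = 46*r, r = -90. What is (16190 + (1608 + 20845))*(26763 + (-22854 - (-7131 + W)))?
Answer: 506609730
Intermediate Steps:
W = -2070 (W = (46*(-90))/2 = (½)*(-4140) = -2070)
(16190 + (1608 + 20845))*(26763 + (-22854 - (-7131 + W))) = (16190 + (1608 + 20845))*(26763 + (-22854 - (-7131 - 2070))) = (16190 + 22453)*(26763 + (-22854 - 1*(-9201))) = 38643*(26763 + (-22854 + 9201)) = 38643*(26763 - 13653) = 38643*13110 = 506609730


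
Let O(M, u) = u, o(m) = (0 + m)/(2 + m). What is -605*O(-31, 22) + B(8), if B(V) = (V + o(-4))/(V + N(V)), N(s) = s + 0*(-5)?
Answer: -106475/8 ≈ -13309.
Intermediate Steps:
o(m) = m/(2 + m)
N(s) = s (N(s) = s + 0 = s)
B(V) = (2 + V)/(2*V) (B(V) = (V - 4/(2 - 4))/(V + V) = (V - 4/(-2))/((2*V)) = (V - 4*(-½))*(1/(2*V)) = (V + 2)*(1/(2*V)) = (2 + V)*(1/(2*V)) = (2 + V)/(2*V))
-605*O(-31, 22) + B(8) = -605*22 + (½)*(2 + 8)/8 = -13310 + (½)*(⅛)*10 = -13310 + 5/8 = -106475/8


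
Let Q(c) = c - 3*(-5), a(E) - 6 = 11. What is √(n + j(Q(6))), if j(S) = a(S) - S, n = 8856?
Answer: 2*√2213 ≈ 94.085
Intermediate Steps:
a(E) = 17 (a(E) = 6 + 11 = 17)
Q(c) = 15 + c (Q(c) = c + 15 = 15 + c)
j(S) = 17 - S
√(n + j(Q(6))) = √(8856 + (17 - (15 + 6))) = √(8856 + (17 - 1*21)) = √(8856 + (17 - 21)) = √(8856 - 4) = √8852 = 2*√2213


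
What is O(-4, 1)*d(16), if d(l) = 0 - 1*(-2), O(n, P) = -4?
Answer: -8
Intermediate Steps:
d(l) = 2 (d(l) = 0 + 2 = 2)
O(-4, 1)*d(16) = -4*2 = -8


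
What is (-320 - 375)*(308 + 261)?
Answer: -395455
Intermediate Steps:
(-320 - 375)*(308 + 261) = -695*569 = -395455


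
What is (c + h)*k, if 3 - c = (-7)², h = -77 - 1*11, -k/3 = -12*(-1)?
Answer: 4824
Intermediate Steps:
k = -36 (k = -(-36)*(-1) = -3*12 = -36)
h = -88 (h = -77 - 11 = -88)
c = -46 (c = 3 - 1*(-7)² = 3 - 1*49 = 3 - 49 = -46)
(c + h)*k = (-46 - 88)*(-36) = -134*(-36) = 4824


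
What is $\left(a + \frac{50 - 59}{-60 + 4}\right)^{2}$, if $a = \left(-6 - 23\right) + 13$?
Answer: $\frac{786769}{3136} \approx 250.88$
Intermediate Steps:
$a = -16$ ($a = -29 + 13 = -16$)
$\left(a + \frac{50 - 59}{-60 + 4}\right)^{2} = \left(-16 + \frac{50 - 59}{-60 + 4}\right)^{2} = \left(-16 - \frac{9}{-56}\right)^{2} = \left(-16 - - \frac{9}{56}\right)^{2} = \left(-16 + \frac{9}{56}\right)^{2} = \left(- \frac{887}{56}\right)^{2} = \frac{786769}{3136}$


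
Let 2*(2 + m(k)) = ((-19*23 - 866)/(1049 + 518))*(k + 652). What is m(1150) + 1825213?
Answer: 2858931634/1567 ≈ 1.8245e+6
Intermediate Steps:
m(k) = -427912/1567 - 1303*k/3134 (m(k) = -2 + (((-19*23 - 866)/(1049 + 518))*(k + 652))/2 = -2 + (((-437 - 866)/1567)*(652 + k))/2 = -2 + ((-1303*1/1567)*(652 + k))/2 = -2 + (-1303*(652 + k)/1567)/2 = -2 + (-849556/1567 - 1303*k/1567)/2 = -2 + (-424778/1567 - 1303*k/3134) = -427912/1567 - 1303*k/3134)
m(1150) + 1825213 = (-427912/1567 - 1303/3134*1150) + 1825213 = (-427912/1567 - 749225/1567) + 1825213 = -1177137/1567 + 1825213 = 2858931634/1567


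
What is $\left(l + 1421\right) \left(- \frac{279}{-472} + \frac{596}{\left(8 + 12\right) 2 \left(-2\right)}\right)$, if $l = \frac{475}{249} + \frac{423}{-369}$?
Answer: $- \frac{234950436307}{24093240} \approx -9751.7$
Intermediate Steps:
$l = \frac{7772}{10209}$ ($l = 475 \cdot \frac{1}{249} + 423 \left(- \frac{1}{369}\right) = \frac{475}{249} - \frac{47}{41} = \frac{7772}{10209} \approx 0.76129$)
$\left(l + 1421\right) \left(- \frac{279}{-472} + \frac{596}{\left(8 + 12\right) 2 \left(-2\right)}\right) = \left(\frac{7772}{10209} + 1421\right) \left(- \frac{279}{-472} + \frac{596}{\left(8 + 12\right) 2 \left(-2\right)}\right) = \frac{14514761 \left(\left(-279\right) \left(- \frac{1}{472}\right) + \frac{596}{20 \left(-4\right)}\right)}{10209} = \frac{14514761 \left(\frac{279}{472} + \frac{596}{-80}\right)}{10209} = \frac{14514761 \left(\frac{279}{472} + 596 \left(- \frac{1}{80}\right)\right)}{10209} = \frac{14514761 \left(\frac{279}{472} - \frac{149}{20}\right)}{10209} = \frac{14514761}{10209} \left(- \frac{16187}{2360}\right) = - \frac{234950436307}{24093240}$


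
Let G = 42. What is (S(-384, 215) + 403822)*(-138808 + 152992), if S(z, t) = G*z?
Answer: 5499051696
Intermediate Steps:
S(z, t) = 42*z
(S(-384, 215) + 403822)*(-138808 + 152992) = (42*(-384) + 403822)*(-138808 + 152992) = (-16128 + 403822)*14184 = 387694*14184 = 5499051696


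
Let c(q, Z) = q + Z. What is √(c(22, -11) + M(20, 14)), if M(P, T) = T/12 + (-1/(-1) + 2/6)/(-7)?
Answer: √21126/42 ≈ 3.4607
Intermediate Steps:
M(P, T) = -4/21 + T/12 (M(P, T) = T*(1/12) + (-1*(-1) + 2*(⅙))*(-⅐) = T/12 + (1 + ⅓)*(-⅐) = T/12 + (4/3)*(-⅐) = T/12 - 4/21 = -4/21 + T/12)
c(q, Z) = Z + q
√(c(22, -11) + M(20, 14)) = √((-11 + 22) + (-4/21 + (1/12)*14)) = √(11 + (-4/21 + 7/6)) = √(11 + 41/42) = √(503/42) = √21126/42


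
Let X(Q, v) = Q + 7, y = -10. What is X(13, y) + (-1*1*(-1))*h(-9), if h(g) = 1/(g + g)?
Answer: 359/18 ≈ 19.944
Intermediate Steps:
X(Q, v) = 7 + Q
h(g) = 1/(2*g)
X(13, y) + (-1*1*(-1))*h(-9) = (7 + 13) + (-1*1*(-1))*((½)/(-9)) = 20 + (-1*(-1))*((½)*(-⅑)) = 20 + 1*(-1/18) = 20 - 1/18 = 359/18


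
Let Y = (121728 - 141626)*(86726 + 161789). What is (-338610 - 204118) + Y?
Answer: -4945494198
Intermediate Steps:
Y = -4944951470 (Y = -19898*248515 = -4944951470)
(-338610 - 204118) + Y = (-338610 - 204118) - 4944951470 = -542728 - 4944951470 = -4945494198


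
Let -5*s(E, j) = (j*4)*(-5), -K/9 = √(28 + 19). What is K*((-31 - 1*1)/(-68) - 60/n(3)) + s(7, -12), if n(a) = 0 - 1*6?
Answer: -48 - 1602*√47/17 ≈ -694.04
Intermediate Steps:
n(a) = -6 (n(a) = 0 - 6 = -6)
K = -9*√47 (K = -9*√(28 + 19) = -9*√47 ≈ -61.701)
s(E, j) = 4*j (s(E, j) = -j*4*(-5)/5 = -4*j*(-5)/5 = -(-4)*j = 4*j)
K*((-31 - 1*1)/(-68) - 60/n(3)) + s(7, -12) = (-9*√47)*((-31 - 1*1)/(-68) - 60/(-6)) + 4*(-12) = (-9*√47)*((-31 - 1)*(-1/68) - 60*(-⅙)) - 48 = (-9*√47)*(-32*(-1/68) + 10) - 48 = (-9*√47)*(8/17 + 10) - 48 = -9*√47*(178/17) - 48 = -1602*√47/17 - 48 = -48 - 1602*√47/17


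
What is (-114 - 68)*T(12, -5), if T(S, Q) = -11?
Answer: 2002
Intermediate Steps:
(-114 - 68)*T(12, -5) = (-114 - 68)*(-11) = -182*(-11) = 2002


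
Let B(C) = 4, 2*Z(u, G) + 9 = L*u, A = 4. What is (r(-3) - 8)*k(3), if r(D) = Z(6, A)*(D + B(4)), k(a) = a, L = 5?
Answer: 15/2 ≈ 7.5000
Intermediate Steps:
Z(u, G) = -9/2 + 5*u/2 (Z(u, G) = -9/2 + (5*u)/2 = -9/2 + 5*u/2)
r(D) = 42 + 21*D/2 (r(D) = (-9/2 + (5/2)*6)*(D + 4) = (-9/2 + 15)*(4 + D) = 21*(4 + D)/2 = 42 + 21*D/2)
(r(-3) - 8)*k(3) = ((42 + (21/2)*(-3)) - 8)*3 = ((42 - 63/2) - 8)*3 = (21/2 - 8)*3 = (5/2)*3 = 15/2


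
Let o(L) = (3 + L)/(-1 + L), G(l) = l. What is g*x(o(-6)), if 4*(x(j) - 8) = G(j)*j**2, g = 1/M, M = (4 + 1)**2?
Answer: 11003/34300 ≈ 0.32079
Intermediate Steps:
M = 25 (M = 5**2 = 25)
o(L) = (3 + L)/(-1 + L)
g = 1/25 ≈ 0.040000
x(j) = 8 + j**3/4 (x(j) = 8 + (j*j**2)/4 = 8 + j**3/4)
g*x(o(-6)) = (8 + ((3 - 6)/(-1 - 6))**3/4)/25 = (8 + (-3/(-7))**3/4)/25 = (8 + (-1/7*(-3))**3/4)/25 = (8 + (3/7)**3/4)/25 = (8 + (1/4)*(27/343))/25 = (8 + 27/1372)/25 = (1/25)*(11003/1372) = 11003/34300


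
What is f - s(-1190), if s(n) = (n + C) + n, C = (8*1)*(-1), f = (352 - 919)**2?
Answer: 323877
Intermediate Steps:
f = 321489 (f = (-567)**2 = 321489)
C = -8 (C = 8*(-1) = -8)
s(n) = -8 + 2*n (s(n) = (n - 8) + n = (-8 + n) + n = -8 + 2*n)
f - s(-1190) = 321489 - (-8 + 2*(-1190)) = 321489 - (-8 - 2380) = 321489 - 1*(-2388) = 321489 + 2388 = 323877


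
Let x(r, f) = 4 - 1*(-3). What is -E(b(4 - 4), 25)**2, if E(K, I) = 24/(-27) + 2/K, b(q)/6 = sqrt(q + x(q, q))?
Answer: -457/567 + 16*sqrt(7)/189 ≈ -0.58202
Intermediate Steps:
x(r, f) = 7 (x(r, f) = 4 + 3 = 7)
b(q) = 6*sqrt(7 + q) (b(q) = 6*sqrt(q + 7) = 6*sqrt(7 + q))
E(K, I) = -8/9 + 2/K (E(K, I) = 24*(-1/27) + 2/K = -8/9 + 2/K)
-E(b(4 - 4), 25)**2 = -(-8/9 + 2/((6*sqrt(7 + (4 - 4)))))**2 = -(-8/9 + 2/((6*sqrt(7 + 0))))**2 = -(-8/9 + 2/((6*sqrt(7))))**2 = -(-8/9 + 2*(sqrt(7)/42))**2 = -(-8/9 + sqrt(7)/21)**2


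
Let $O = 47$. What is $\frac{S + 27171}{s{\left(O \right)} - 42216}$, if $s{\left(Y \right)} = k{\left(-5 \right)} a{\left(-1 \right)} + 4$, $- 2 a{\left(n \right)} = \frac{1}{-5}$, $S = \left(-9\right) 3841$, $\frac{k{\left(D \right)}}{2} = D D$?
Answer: $\frac{2466}{14069} \approx 0.17528$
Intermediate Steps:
$k{\left(D \right)} = 2 D^{2}$ ($k{\left(D \right)} = 2 D D = 2 D^{2}$)
$S = -34569$
$a{\left(n \right)} = \frac{1}{10}$ ($a{\left(n \right)} = - \frac{1}{2 \left(-5\right)} = \left(- \frac{1}{2}\right) \left(- \frac{1}{5}\right) = \frac{1}{10}$)
$s{\left(Y \right)} = 9$ ($s{\left(Y \right)} = 2 \left(-5\right)^{2} \cdot \frac{1}{10} + 4 = 2 \cdot 25 \cdot \frac{1}{10} + 4 = 50 \cdot \frac{1}{10} + 4 = 5 + 4 = 9$)
$\frac{S + 27171}{s{\left(O \right)} - 42216} = \frac{-34569 + 27171}{9 - 42216} = - \frac{7398}{-42207} = \left(-7398\right) \left(- \frac{1}{42207}\right) = \frac{2466}{14069}$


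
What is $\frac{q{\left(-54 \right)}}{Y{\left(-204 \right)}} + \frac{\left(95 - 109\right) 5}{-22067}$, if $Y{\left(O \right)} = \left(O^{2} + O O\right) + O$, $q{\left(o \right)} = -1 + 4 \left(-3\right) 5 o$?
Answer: $\frac{77286973}{1832178876} \approx 0.042183$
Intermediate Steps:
$q{\left(o \right)} = -1 - 60 o$ ($q{\left(o \right)} = -1 + \left(-12\right) 5 o = -1 - 60 o$)
$Y{\left(O \right)} = O + 2 O^{2}$ ($Y{\left(O \right)} = \left(O^{2} + O^{2}\right) + O = 2 O^{2} + O = O + 2 O^{2}$)
$\frac{q{\left(-54 \right)}}{Y{\left(-204 \right)}} + \frac{\left(95 - 109\right) 5}{-22067} = \frac{-1 - -3240}{\left(-204\right) \left(1 + 2 \left(-204\right)\right)} + \frac{\left(95 - 109\right) 5}{-22067} = \frac{-1 + 3240}{\left(-204\right) \left(1 - 408\right)} + \left(-14\right) 5 \left(- \frac{1}{22067}\right) = \frac{3239}{\left(-204\right) \left(-407\right)} - - \frac{70}{22067} = \frac{3239}{83028} + \frac{70}{22067} = \frac{77286973}{1832178876}$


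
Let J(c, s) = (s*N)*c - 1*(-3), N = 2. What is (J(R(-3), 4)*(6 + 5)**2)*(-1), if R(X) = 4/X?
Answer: 2783/3 ≈ 927.67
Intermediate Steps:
J(c, s) = 3 + 2*c*s (J(c, s) = (s*2)*c - 1*(-3) = (2*s)*c + 3 = 2*c*s + 3 = 3 + 2*c*s)
(J(R(-3), 4)*(6 + 5)**2)*(-1) = ((3 + 2*(4/(-3))*4)*(6 + 5)**2)*(-1) = ((3 + 2*(4*(-1/3))*4)*11**2)*(-1) = ((3 + 2*(-4/3)*4)*121)*(-1) = ((3 - 32/3)*121)*(-1) = -23/3*121*(-1) = -2783/3*(-1) = 2783/3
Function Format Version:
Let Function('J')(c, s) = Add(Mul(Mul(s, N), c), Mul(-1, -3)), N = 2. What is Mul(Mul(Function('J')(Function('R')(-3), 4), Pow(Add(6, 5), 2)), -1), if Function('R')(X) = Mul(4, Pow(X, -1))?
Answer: Rational(2783, 3) ≈ 927.67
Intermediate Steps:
Function('J')(c, s) = Add(3, Mul(2, c, s)) (Function('J')(c, s) = Add(Mul(Mul(s, 2), c), Mul(-1, -3)) = Add(Mul(Mul(2, s), c), 3) = Add(Mul(2, c, s), 3) = Add(3, Mul(2, c, s)))
Mul(Mul(Function('J')(Function('R')(-3), 4), Pow(Add(6, 5), 2)), -1) = Mul(Mul(Add(3, Mul(2, Mul(4, Pow(-3, -1)), 4)), Pow(Add(6, 5), 2)), -1) = Mul(Mul(Add(3, Mul(2, Mul(4, Rational(-1, 3)), 4)), Pow(11, 2)), -1) = Mul(Mul(Add(3, Mul(2, Rational(-4, 3), 4)), 121), -1) = Mul(Mul(Add(3, Rational(-32, 3)), 121), -1) = Mul(Mul(Rational(-23, 3), 121), -1) = Mul(Rational(-2783, 3), -1) = Rational(2783, 3)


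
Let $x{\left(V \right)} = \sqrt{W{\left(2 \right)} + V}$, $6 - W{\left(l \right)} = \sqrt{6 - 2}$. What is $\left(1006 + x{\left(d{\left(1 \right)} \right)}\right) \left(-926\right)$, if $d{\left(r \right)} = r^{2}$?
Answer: $-931556 - 926 \sqrt{5} \approx -9.3363 \cdot 10^{5}$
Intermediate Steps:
$W{\left(l \right)} = 4$ ($W{\left(l \right)} = 6 - \sqrt{6 - 2} = 6 - \sqrt{4} = 6 - 2 = 4$)
$x{\left(V \right)} = \sqrt{4 + V}$
$\left(1006 + x{\left(d{\left(1 \right)} \right)}\right) \left(-926\right) = \left(1006 + \sqrt{4 + 1^{2}}\right) \left(-926\right) = \left(1006 + \sqrt{4 + 1}\right) \left(-926\right) = \left(1006 + \sqrt{5}\right) \left(-926\right) = -931556 - 926 \sqrt{5}$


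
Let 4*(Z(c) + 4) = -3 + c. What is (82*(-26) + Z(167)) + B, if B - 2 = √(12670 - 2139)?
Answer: -2093 + √10531 ≈ -1990.4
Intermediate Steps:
B = 2 + √10531 (B = 2 + √(12670 - 2139) = 2 + √10531 ≈ 104.62)
Z(c) = -19/4 + c/4 (Z(c) = -4 + (-3 + c)/4 = -4 + (-¾ + c/4) = -19/4 + c/4)
(82*(-26) + Z(167)) + B = (82*(-26) + (-19/4 + (¼)*167)) + (2 + √10531) = (-2132 + (-19/4 + 167/4)) + (2 + √10531) = (-2132 + 37) + (2 + √10531) = -2095 + (2 + √10531) = -2093 + √10531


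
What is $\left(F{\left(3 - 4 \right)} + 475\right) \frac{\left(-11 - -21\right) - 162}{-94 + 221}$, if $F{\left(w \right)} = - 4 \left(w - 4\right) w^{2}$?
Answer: $- \frac{75240}{127} \approx -592.44$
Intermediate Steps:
$F{\left(w \right)} = w^{2} \left(16 - 4 w\right)$ ($F{\left(w \right)} = - 4 \left(-4 + w\right) w^{2} = \left(16 - 4 w\right) w^{2} = w^{2} \left(16 - 4 w\right)$)
$\left(F{\left(3 - 4 \right)} + 475\right) \frac{\left(-11 - -21\right) - 162}{-94 + 221} = \left(4 \left(3 - 4\right)^{2} \left(4 - \left(3 - 4\right)\right) + 475\right) \frac{\left(-11 - -21\right) - 162}{-94 + 221} = \left(4 \left(3 - 4\right)^{2} \left(4 - \left(3 - 4\right)\right) + 475\right) \frac{\left(-11 + 21\right) - 162}{127} = \left(4 \left(-1\right)^{2} \left(4 - -1\right) + 475\right) \left(10 - 162\right) \frac{1}{127} = \left(4 \cdot 1 \left(4 + 1\right) + 475\right) \left(\left(-152\right) \frac{1}{127}\right) = \left(4 \cdot 1 \cdot 5 + 475\right) \left(- \frac{152}{127}\right) = \left(20 + 475\right) \left(- \frac{152}{127}\right) = 495 \left(- \frac{152}{127}\right) = - \frac{75240}{127}$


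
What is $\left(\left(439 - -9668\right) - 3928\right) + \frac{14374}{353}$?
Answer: $\frac{2195561}{353} \approx 6219.7$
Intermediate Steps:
$\left(\left(439 - -9668\right) - 3928\right) + \frac{14374}{353} = \left(\left(439 + 9668\right) - 3928\right) + 14374 \cdot \frac{1}{353} = \left(10107 - 3928\right) + \frac{14374}{353} = 6179 + \frac{14374}{353} = \frac{2195561}{353}$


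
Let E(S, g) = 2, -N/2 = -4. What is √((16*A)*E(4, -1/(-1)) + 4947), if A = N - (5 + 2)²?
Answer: √3635 ≈ 60.291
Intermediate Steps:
N = 8 (N = -2*(-4) = 8)
A = -41 (A = 8 - (5 + 2)² = 8 - 1*7² = 8 - 1*49 = 8 - 49 = -41)
√((16*A)*E(4, -1/(-1)) + 4947) = √((16*(-41))*2 + 4947) = √(-656*2 + 4947) = √(-1312 + 4947) = √3635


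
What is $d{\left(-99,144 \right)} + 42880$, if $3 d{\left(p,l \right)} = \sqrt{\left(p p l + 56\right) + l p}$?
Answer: $42880 + \frac{2 \sqrt{349286}}{3} \approx 43274.0$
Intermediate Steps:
$d{\left(p,l \right)} = \frac{\sqrt{56 + l p + l p^{2}}}{3}$ ($d{\left(p,l \right)} = \frac{\sqrt{\left(p p l + 56\right) + l p}}{3} = \frac{\sqrt{\left(p^{2} l + 56\right) + l p}}{3} = \frac{\sqrt{\left(l p^{2} + 56\right) + l p}}{3} = \frac{\sqrt{\left(56 + l p^{2}\right) + l p}}{3} = \frac{\sqrt{56 + l p + l p^{2}}}{3}$)
$d{\left(-99,144 \right)} + 42880 = \frac{\sqrt{56 + 144 \left(-99\right) + 144 \left(-99\right)^{2}}}{3} + 42880 = \frac{\sqrt{56 - 14256 + 144 \cdot 9801}}{3} + 42880 = \frac{\sqrt{56 - 14256 + 1411344}}{3} + 42880 = \frac{\sqrt{1397144}}{3} + 42880 = \frac{2 \sqrt{349286}}{3} + 42880 = 42880 + \frac{2 \sqrt{349286}}{3}$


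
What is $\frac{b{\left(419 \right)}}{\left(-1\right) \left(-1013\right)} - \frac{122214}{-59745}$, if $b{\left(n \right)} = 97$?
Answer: $\frac{43199349}{20173895} \approx 2.1413$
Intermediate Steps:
$\frac{b{\left(419 \right)}}{\left(-1\right) \left(-1013\right)} - \frac{122214}{-59745} = \frac{97}{\left(-1\right) \left(-1013\right)} - \frac{122214}{-59745} = \frac{97}{1013} - - \frac{40738}{19915} = 97 \cdot \frac{1}{1013} + \frac{40738}{19915} = \frac{97}{1013} + \frac{40738}{19915} = \frac{43199349}{20173895}$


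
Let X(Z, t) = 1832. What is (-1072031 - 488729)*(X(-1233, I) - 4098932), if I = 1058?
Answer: 6394589796000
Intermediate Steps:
(-1072031 - 488729)*(X(-1233, I) - 4098932) = (-1072031 - 488729)*(1832 - 4098932) = -1560760*(-4097100) = 6394589796000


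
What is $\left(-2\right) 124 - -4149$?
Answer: $3901$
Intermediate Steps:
$\left(-2\right) 124 - -4149 = -248 + 4149 = 3901$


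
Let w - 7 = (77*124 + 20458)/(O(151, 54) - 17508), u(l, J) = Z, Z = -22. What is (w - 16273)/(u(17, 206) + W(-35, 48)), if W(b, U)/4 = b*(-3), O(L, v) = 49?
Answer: -142009050/3474341 ≈ -40.874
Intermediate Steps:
W(b, U) = -12*b (W(b, U) = 4*(b*(-3)) = 4*(-3*b) = -12*b)
u(l, J) = -22
w = 92207/17459 (w = 7 + (77*124 + 20458)/(49 - 17508) = 7 + (9548 + 20458)/(-17459) = 7 + 30006*(-1/17459) = 7 - 30006/17459 = 92207/17459 ≈ 5.2813)
(w - 16273)/(u(17, 206) + W(-35, 48)) = (92207/17459 - 16273)/(-22 - 12*(-35)) = -284018100/(17459*(-22 + 420)) = -284018100/17459/398 = -284018100/17459*1/398 = -142009050/3474341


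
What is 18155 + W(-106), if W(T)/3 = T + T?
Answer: 17519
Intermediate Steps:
W(T) = 6*T (W(T) = 3*(T + T) = 3*(2*T) = 6*T)
18155 + W(-106) = 18155 + 6*(-106) = 18155 - 636 = 17519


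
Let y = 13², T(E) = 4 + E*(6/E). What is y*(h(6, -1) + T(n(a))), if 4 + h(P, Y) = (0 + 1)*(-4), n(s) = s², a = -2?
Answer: 338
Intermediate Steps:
h(P, Y) = -8 (h(P, Y) = -4 + (0 + 1)*(-4) = -4 + 1*(-4) = -4 - 4 = -8)
T(E) = 10 (T(E) = 4 + 6 = 10)
y = 169
y*(h(6, -1) + T(n(a))) = 169*(-8 + 10) = 169*2 = 338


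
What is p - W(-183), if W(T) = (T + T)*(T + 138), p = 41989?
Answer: 25519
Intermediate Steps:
W(T) = 2*T*(138 + T) (W(T) = (2*T)*(138 + T) = 2*T*(138 + T))
p - W(-183) = 41989 - 2*(-183)*(138 - 183) = 41989 - 2*(-183)*(-45) = 41989 - 1*16470 = 41989 - 16470 = 25519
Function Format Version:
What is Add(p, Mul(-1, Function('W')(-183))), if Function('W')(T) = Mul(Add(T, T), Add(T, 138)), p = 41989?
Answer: 25519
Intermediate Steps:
Function('W')(T) = Mul(2, T, Add(138, T)) (Function('W')(T) = Mul(Mul(2, T), Add(138, T)) = Mul(2, T, Add(138, T)))
Add(p, Mul(-1, Function('W')(-183))) = Add(41989, Mul(-1, Mul(2, -183, Add(138, -183)))) = Add(41989, Mul(-1, Mul(2, -183, -45))) = Add(41989, Mul(-1, 16470)) = Add(41989, -16470) = 25519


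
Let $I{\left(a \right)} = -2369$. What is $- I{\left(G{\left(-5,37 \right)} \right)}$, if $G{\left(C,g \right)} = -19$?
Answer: $2369$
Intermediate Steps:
$- I{\left(G{\left(-5,37 \right)} \right)} = \left(-1\right) \left(-2369\right) = 2369$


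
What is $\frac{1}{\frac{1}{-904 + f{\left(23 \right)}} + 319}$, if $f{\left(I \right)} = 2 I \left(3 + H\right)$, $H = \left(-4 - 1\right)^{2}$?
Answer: $\frac{384}{122497} \approx 0.0031348$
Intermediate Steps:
$H = 25$ ($H = \left(-5\right)^{2} = 25$)
$f{\left(I \right)} = 56 I$ ($f{\left(I \right)} = 2 I \left(3 + 25\right) = 2 I 28 = 56 I$)
$\frac{1}{\frac{1}{-904 + f{\left(23 \right)}} + 319} = \frac{1}{\frac{1}{-904 + 56 \cdot 23} + 319} = \frac{1}{\frac{1}{-904 + 1288} + 319} = \frac{1}{\frac{1}{384} + 319} = \frac{1}{\frac{122497}{384}} = \frac{384}{122497}$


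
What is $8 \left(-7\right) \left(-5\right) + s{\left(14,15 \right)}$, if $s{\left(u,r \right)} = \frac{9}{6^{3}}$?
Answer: $\frac{6721}{24} \approx 280.04$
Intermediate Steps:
$s{\left(u,r \right)} = \frac{1}{24}$ ($s{\left(u,r \right)} = \frac{9}{216} = 9 \cdot \frac{1}{216} = \frac{1}{24}$)
$8 \left(-7\right) \left(-5\right) + s{\left(14,15 \right)} = 8 \left(-7\right) \left(-5\right) + \frac{1}{24} = \left(-56\right) \left(-5\right) + \frac{1}{24} = 280 + \frac{1}{24} = \frac{6721}{24}$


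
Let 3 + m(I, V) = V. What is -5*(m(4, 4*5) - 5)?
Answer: -60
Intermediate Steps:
m(I, V) = -3 + V
-5*(m(4, 4*5) - 5) = -5*((-3 + 4*5) - 5) = -5*((-3 + 20) - 5) = -5*(17 - 5) = -5*12 = -60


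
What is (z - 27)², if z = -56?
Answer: 6889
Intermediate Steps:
(z - 27)² = (-56 - 27)² = (-83)² = 6889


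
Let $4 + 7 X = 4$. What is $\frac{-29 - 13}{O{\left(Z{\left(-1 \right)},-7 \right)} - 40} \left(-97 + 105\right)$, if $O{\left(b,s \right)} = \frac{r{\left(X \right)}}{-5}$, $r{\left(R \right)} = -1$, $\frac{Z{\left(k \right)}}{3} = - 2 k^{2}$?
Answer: $\frac{1680}{199} \approx 8.4422$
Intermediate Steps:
$X = 0$ ($X = - \frac{4}{7} + \frac{1}{7} \cdot 4 = - \frac{4}{7} + \frac{4}{7} = 0$)
$Z{\left(k \right)} = - 6 k^{2}$ ($Z{\left(k \right)} = 3 \left(- 2 k^{2}\right) = - 6 k^{2}$)
$O{\left(b,s \right)} = \frac{1}{5}$ ($O{\left(b,s \right)} = - \frac{1}{-5} = \left(-1\right) \left(- \frac{1}{5}\right) = \frac{1}{5}$)
$\frac{-29 - 13}{O{\left(Z{\left(-1 \right)},-7 \right)} - 40} \left(-97 + 105\right) = \frac{-29 - 13}{\frac{1}{5} - 40} \left(-97 + 105\right) = - \frac{42}{- \frac{199}{5}} \cdot 8 = \left(-42\right) \left(- \frac{5}{199}\right) 8 = \frac{210}{199} \cdot 8 = \frac{1680}{199}$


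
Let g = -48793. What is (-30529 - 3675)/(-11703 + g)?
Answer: 8551/15124 ≈ 0.56539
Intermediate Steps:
(-30529 - 3675)/(-11703 + g) = (-30529 - 3675)/(-11703 - 48793) = -34204/(-60496) = -34204*(-1/60496) = 8551/15124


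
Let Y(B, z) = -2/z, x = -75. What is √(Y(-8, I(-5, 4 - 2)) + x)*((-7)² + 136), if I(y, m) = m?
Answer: 370*I*√19 ≈ 1612.8*I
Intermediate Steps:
Y(B, z) = -2/z
√(Y(-8, I(-5, 4 - 2)) + x)*((-7)² + 136) = √(-2/(4 - 2) - 75)*((-7)² + 136) = √(-2/2 - 75)*(49 + 136) = √(-2*½ - 75)*185 = √(-1 - 75)*185 = √(-76)*185 = (2*I*√19)*185 = 370*I*√19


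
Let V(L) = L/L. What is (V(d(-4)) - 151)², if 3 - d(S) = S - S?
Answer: 22500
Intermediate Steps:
d(S) = 3 (d(S) = 3 - (S - S) = 3 - 1*0 = 3 + 0 = 3)
V(L) = 1
(V(d(-4)) - 151)² = (1 - 151)² = (-150)² = 22500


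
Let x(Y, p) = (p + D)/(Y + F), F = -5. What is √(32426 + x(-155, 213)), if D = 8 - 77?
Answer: √3242510/10 ≈ 180.07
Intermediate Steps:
D = -69
x(Y, p) = (-69 + p)/(-5 + Y) (x(Y, p) = (p - 69)/(Y - 5) = (-69 + p)/(-5 + Y))
√(32426 + x(-155, 213)) = √(32426 + (-69 + 213)/(-5 - 155)) = √(32426 + 144/(-160)) = √(32426 - 1/160*144) = √(32426 - 9/10) = √(324251/10) = √3242510/10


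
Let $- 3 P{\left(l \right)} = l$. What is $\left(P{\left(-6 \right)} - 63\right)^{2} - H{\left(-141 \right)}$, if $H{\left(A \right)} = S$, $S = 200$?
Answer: $3521$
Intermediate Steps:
$H{\left(A \right)} = 200$
$P{\left(l \right)} = - \frac{l}{3}$
$\left(P{\left(-6 \right)} - 63\right)^{2} - H{\left(-141 \right)} = \left(\left(- \frac{1}{3}\right) \left(-6\right) - 63\right)^{2} - 200 = \left(2 - 63\right)^{2} - 200 = \left(-61\right)^{2} - 200 = 3721 - 200 = 3521$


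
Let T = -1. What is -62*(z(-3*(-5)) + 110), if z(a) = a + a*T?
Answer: -6820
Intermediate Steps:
z(a) = 0 (z(a) = a + a*(-1) = a - a = 0)
-62*(z(-3*(-5)) + 110) = -62*(0 + 110) = -62*110 = -6820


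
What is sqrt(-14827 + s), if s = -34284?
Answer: I*sqrt(49111) ≈ 221.61*I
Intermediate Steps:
sqrt(-14827 + s) = sqrt(-14827 - 34284) = sqrt(-49111) = I*sqrt(49111)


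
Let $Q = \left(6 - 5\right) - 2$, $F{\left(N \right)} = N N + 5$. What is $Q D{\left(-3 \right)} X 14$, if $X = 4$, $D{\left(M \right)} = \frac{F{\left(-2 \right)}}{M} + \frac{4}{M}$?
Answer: $\frac{728}{3} \approx 242.67$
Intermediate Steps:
$F{\left(N \right)} = 5 + N^{2}$ ($F{\left(N \right)} = N^{2} + 5 = 5 + N^{2}$)
$Q = -1$ ($Q = \left(6 - 5\right) - 2 = 1 - 2 = -1$)
$D{\left(M \right)} = \frac{13}{M}$ ($D{\left(M \right)} = \frac{5 + \left(-2\right)^{2}}{M} + \frac{4}{M} = \frac{5 + 4}{M} + \frac{4}{M} = \frac{9}{M} + \frac{4}{M} = \frac{13}{M}$)
$Q D{\left(-3 \right)} X 14 = - \frac{13}{-3} \cdot 4 \cdot 14 = - 13 \left(- \frac{1}{3}\right) 4 \cdot 14 = - \frac{\left(-13\right) 4}{3} \cdot 14 = \left(-1\right) \left(- \frac{52}{3}\right) 14 = \frac{52}{3} \cdot 14 = \frac{728}{3}$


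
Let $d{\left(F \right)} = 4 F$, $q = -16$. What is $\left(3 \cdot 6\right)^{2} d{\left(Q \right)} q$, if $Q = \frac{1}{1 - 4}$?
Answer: $6912$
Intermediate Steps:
$Q = - \frac{1}{3}$ ($Q = \frac{1}{-3} = - \frac{1}{3} \approx -0.33333$)
$\left(3 \cdot 6\right)^{2} d{\left(Q \right)} q = \left(3 \cdot 6\right)^{2} \cdot 4 \left(- \frac{1}{3}\right) \left(-16\right) = 18^{2} \left(- \frac{4}{3}\right) \left(-16\right) = 324 \left(- \frac{4}{3}\right) \left(-16\right) = \left(-432\right) \left(-16\right) = 6912$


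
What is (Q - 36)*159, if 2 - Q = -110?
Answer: 12084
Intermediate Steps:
Q = 112 (Q = 2 - 1*(-110) = 2 + 110 = 112)
(Q - 36)*159 = (112 - 36)*159 = 76*159 = 12084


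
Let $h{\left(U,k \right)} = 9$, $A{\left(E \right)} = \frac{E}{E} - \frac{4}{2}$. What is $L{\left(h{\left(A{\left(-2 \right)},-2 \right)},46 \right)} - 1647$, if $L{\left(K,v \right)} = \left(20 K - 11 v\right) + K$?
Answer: $-1964$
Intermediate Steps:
$A{\left(E \right)} = -1$ ($A{\left(E \right)} = 1 - 2 = -1$)
$L{\left(K,v \right)} = - 11 v + 21 K$ ($L{\left(K,v \right)} = \left(- 11 v + 20 K\right) + K = - 11 v + 21 K$)
$L{\left(h{\left(A{\left(-2 \right)},-2 \right)},46 \right)} - 1647 = \left(\left(-11\right) 46 + 21 \cdot 9\right) - 1647 = \left(-506 + 189\right) - 1647 = -317 - 1647 = -1964$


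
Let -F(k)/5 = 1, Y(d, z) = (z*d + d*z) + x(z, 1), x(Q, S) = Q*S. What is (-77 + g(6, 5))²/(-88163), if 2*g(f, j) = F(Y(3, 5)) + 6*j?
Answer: -16641/352652 ≈ -0.047188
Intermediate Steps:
Y(d, z) = z + 2*d*z (Y(d, z) = (z*d + d*z) + z*1 = (d*z + d*z) + z = 2*d*z + z = z + 2*d*z)
F(k) = -5 (F(k) = -5*1 = -5)
g(f, j) = -5/2 + 3*j (g(f, j) = (-5 + 6*j)/2 = -5/2 + 3*j)
(-77 + g(6, 5))²/(-88163) = (-77 + (-5/2 + 3*5))²/(-88163) = (-77 + (-5/2 + 15))²*(-1/88163) = (-77 + 25/2)²*(-1/88163) = (-129/2)²*(-1/88163) = (16641/4)*(-1/88163) = -16641/352652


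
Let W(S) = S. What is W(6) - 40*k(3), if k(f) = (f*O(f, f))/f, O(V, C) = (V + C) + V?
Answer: -354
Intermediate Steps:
O(V, C) = C + 2*V (O(V, C) = (C + V) + V = C + 2*V)
k(f) = 3*f (k(f) = (f*(f + 2*f))/f = (f*(3*f))/f = (3*f²)/f = 3*f)
W(6) - 40*k(3) = 6 - 120*3 = 6 - 40*9 = 6 - 360 = -354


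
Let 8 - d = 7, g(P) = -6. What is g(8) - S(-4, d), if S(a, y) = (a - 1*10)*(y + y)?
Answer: 22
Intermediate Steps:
d = 1 (d = 8 - 1*7 = 8 - 7 = 1)
S(a, y) = 2*y*(-10 + a) (S(a, y) = (a - 10)*(2*y) = (-10 + a)*(2*y) = 2*y*(-10 + a))
g(8) - S(-4, d) = -6 - 2*(-10 - 4) = -6 - 2*(-14) = -6 - 1*(-28) = -6 + 28 = 22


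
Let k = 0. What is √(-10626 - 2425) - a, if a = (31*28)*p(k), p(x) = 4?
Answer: -3472 + I*√13051 ≈ -3472.0 + 114.24*I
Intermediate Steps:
a = 3472 (a = (31*28)*4 = 868*4 = 3472)
√(-10626 - 2425) - a = √(-10626 - 2425) - 1*3472 = √(-13051) - 3472 = I*√13051 - 3472 = -3472 + I*√13051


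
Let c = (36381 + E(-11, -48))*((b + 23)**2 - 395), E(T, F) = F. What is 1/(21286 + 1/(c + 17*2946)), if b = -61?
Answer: 38163399/812346111115 ≈ 4.6979e-5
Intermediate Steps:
c = 38113317 (c = (36381 - 48)*((-61 + 23)**2 - 395) = 36333*((-38)**2 - 395) = 36333*(1444 - 395) = 36333*1049 = 38113317)
1/(21286 + 1/(c + 17*2946)) = 1/(21286 + 1/(38113317 + 17*2946)) = 1/(21286 + 1/(38113317 + 50082)) = 1/(21286 + 1/38163399) = 1/(812346111115/38163399) = 38163399/812346111115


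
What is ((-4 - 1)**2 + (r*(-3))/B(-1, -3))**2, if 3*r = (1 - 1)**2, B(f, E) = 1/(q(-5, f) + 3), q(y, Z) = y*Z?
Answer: 625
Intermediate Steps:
q(y, Z) = Z*y
B(f, E) = 1/(3 - 5*f) (B(f, E) = 1/(f*(-5) + 3) = 1/(-5*f + 3) = 1/(3 - 5*f))
r = 0 (r = (1 - 1)**2/3 = (1/3)*0**2 = (1/3)*0 = 0)
((-4 - 1)**2 + (r*(-3))/B(-1, -3))**2 = ((-4 - 1)**2 + (0*(-3))/(1/(3 - 5*(-1))))**2 = ((-5)**2 + 0/(1/(3 + 5)))**2 = (25 + 0/(1/8))**2 = (25 + 0*8)**2 = (25 + 0)**2 = 25**2 = 625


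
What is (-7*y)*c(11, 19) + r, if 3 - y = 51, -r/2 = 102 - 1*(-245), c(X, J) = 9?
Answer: 2330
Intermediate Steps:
r = -694 (r = -2*(102 - 1*(-245)) = -2*(102 + 245) = -2*347 = -694)
y = -48 (y = 3 - 1*51 = 3 - 51 = -48)
(-7*y)*c(11, 19) + r = -7*(-48)*9 - 694 = 336*9 - 694 = 3024 - 694 = 2330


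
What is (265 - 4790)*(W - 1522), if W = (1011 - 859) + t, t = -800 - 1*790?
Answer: 13394000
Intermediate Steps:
t = -1590 (t = -800 - 790 = -1590)
W = -1438 (W = (1011 - 859) - 1590 = 152 - 1590 = -1438)
(265 - 4790)*(W - 1522) = (265 - 4790)*(-1438 - 1522) = -4525*(-2960) = 13394000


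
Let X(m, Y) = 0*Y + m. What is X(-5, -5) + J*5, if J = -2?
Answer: -15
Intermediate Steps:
X(m, Y) = m (X(m, Y) = 0 + m = m)
X(-5, -5) + J*5 = -5 - 2*5 = -5 - 10 = -15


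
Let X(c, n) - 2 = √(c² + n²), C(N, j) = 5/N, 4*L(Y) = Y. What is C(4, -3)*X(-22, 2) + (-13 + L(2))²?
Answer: 635/4 + 5*√122/2 ≈ 186.36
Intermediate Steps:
L(Y) = Y/4
X(c, n) = 2 + √(c² + n²)
C(4, -3)*X(-22, 2) + (-13 + L(2))² = (5/4)*(2 + √((-22)² + 2²)) + (-13 + (¼)*2)² = (5*(¼))*(2 + √(484 + 4)) + (-13 + ½)² = 5*(2 + √488)/4 + (-25/2)² = 5*(2 + 2*√122)/4 + 625/4 = (5/2 + 5*√122/2) + 625/4 = 635/4 + 5*√122/2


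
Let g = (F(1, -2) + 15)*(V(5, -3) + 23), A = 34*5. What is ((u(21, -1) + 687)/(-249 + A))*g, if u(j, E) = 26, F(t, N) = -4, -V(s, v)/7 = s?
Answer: 94116/79 ≈ 1191.3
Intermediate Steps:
V(s, v) = -7*s
A = 170
g = -132 (g = (-4 + 15)*(-7*5 + 23) = 11*(-35 + 23) = 11*(-12) = -132)
((u(21, -1) + 687)/(-249 + A))*g = ((26 + 687)/(-249 + 170))*(-132) = (713/(-79))*(-132) = (713*(-1/79))*(-132) = -713/79*(-132) = 94116/79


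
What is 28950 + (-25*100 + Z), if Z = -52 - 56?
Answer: 26342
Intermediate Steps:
Z = -108
28950 + (-25*100 + Z) = 28950 + (-25*100 - 108) = 28950 + (-2500 - 108) = 28950 - 2608 = 26342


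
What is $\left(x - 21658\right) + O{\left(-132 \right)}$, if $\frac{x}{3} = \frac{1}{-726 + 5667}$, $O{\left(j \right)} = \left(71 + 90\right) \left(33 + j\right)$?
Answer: $- \frac{61922258}{1647} \approx -37597.0$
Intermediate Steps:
$O{\left(j \right)} = 5313 + 161 j$ ($O{\left(j \right)} = 161 \left(33 + j\right) = 5313 + 161 j$)
$x = \frac{1}{1647}$ ($x = \frac{3}{-726 + 5667} = \frac{3}{4941} = 3 \cdot \frac{1}{4941} = \frac{1}{1647} \approx 0.00060716$)
$\left(x - 21658\right) + O{\left(-132 \right)} = \left(\frac{1}{1647} - 21658\right) + \left(5313 + 161 \left(-132\right)\right) = - \frac{35670725}{1647} + \left(5313 - 21252\right) = - \frac{35670725}{1647} - 15939 = - \frac{61922258}{1647}$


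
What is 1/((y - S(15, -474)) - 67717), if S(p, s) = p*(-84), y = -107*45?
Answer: -1/71272 ≈ -1.4031e-5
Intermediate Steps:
y = -4815
S(p, s) = -84*p
1/((y - S(15, -474)) - 67717) = 1/((-4815 - (-84)*15) - 67717) = 1/((-4815 - 1*(-1260)) - 67717) = 1/((-4815 + 1260) - 67717) = 1/(-3555 - 67717) = 1/(-71272) = -1/71272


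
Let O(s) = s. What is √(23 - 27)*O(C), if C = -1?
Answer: -2*I ≈ -2.0*I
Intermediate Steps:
√(23 - 27)*O(C) = √(23 - 27)*(-1) = √(-4)*(-1) = (2*I)*(-1) = -2*I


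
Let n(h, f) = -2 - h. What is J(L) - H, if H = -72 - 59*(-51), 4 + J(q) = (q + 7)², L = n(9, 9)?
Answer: -2925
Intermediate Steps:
L = -11 (L = -2 - 1*9 = -2 - 9 = -11)
J(q) = -4 + (7 + q)² (J(q) = -4 + (q + 7)² = -4 + (7 + q)²)
H = 2937 (H = -72 + 3009 = 2937)
J(L) - H = (-4 + (7 - 11)²) - 1*2937 = (-4 + (-4)²) - 2937 = (-4 + 16) - 2937 = 12 - 2937 = -2925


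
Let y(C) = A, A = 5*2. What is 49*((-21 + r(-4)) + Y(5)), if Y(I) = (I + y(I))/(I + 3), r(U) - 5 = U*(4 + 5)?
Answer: -19649/8 ≈ -2456.1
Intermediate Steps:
A = 10
r(U) = 5 + 9*U (r(U) = 5 + U*(4 + 5) = 5 + U*9 = 5 + 9*U)
y(C) = 10
Y(I) = (10 + I)/(3 + I) (Y(I) = (I + 10)/(I + 3) = (10 + I)/(3 + I))
49*((-21 + r(-4)) + Y(5)) = 49*((-21 + (5 + 9*(-4))) + (10 + 5)/(3 + 5)) = 49*((-21 + (5 - 36)) + 15/8) = 49*((-21 - 31) + (1/8)*15) = 49*(-52 + 15/8) = 49*(-401/8) = -19649/8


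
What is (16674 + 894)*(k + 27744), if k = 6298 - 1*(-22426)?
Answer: 992029824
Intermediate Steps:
k = 28724 (k = 6298 + 22426 = 28724)
(16674 + 894)*(k + 27744) = (16674 + 894)*(28724 + 27744) = 17568*56468 = 992029824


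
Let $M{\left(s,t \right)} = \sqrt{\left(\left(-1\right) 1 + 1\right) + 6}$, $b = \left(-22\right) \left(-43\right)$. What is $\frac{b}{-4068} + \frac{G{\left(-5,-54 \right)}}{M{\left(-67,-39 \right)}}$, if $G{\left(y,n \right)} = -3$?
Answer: $- \frac{473}{2034} - \frac{\sqrt{6}}{2} \approx -1.4573$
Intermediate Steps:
$b = 946$
$M{\left(s,t \right)} = \sqrt{6}$ ($M{\left(s,t \right)} = \sqrt{\left(-1 + 1\right) + 6} = \sqrt{0 + 6} = \sqrt{6}$)
$\frac{b}{-4068} + \frac{G{\left(-5,-54 \right)}}{M{\left(-67,-39 \right)}} = \frac{946}{-4068} - \frac{3}{\sqrt{6}} = 946 \left(- \frac{1}{4068}\right) - 3 \frac{\sqrt{6}}{6} = - \frac{473}{2034} - \frac{\sqrt{6}}{2}$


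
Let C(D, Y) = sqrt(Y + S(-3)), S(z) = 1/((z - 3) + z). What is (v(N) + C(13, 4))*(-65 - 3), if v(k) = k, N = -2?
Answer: 136 - 68*sqrt(35)/3 ≈ 1.9022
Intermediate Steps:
S(z) = 1/(-3 + 2*z) (S(z) = 1/((-3 + z) + z) = 1/(-3 + 2*z))
C(D, Y) = sqrt(-1/9 + Y) (C(D, Y) = sqrt(Y + 1/(-3 + 2*(-3))) = sqrt(Y + 1/(-3 - 6)) = sqrt(Y + 1/(-9)) = sqrt(Y - 1/9) = sqrt(-1/9 + Y))
(v(N) + C(13, 4))*(-65 - 3) = (-2 + sqrt(-1 + 9*4)/3)*(-65 - 3) = (-2 + sqrt(-1 + 36)/3)*(-68) = (-2 + sqrt(35)/3)*(-68) = 136 - 68*sqrt(35)/3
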